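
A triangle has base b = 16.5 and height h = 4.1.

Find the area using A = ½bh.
A = ½·b·h = ½·16.5·4.1 = ½·67.65 = 33.825

Area = 33.825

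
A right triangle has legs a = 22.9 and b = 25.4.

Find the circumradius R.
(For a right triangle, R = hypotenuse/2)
Hypotenuse c = √(a² + b²) = √(524.41 + 645.16) = √1169.57 ≈ 34.199
R = c/2 ≈ 34.199/2 ≈ 17.0995

R = 17.1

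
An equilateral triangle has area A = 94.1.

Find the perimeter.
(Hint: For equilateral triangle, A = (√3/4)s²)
A = (√3/4)s²  ⇒  s² = 4A/√3 = 4·94.1/√3 = 376.4/1.73205 ≈ 217.315
s ≈ √217.315 ≈ 14.7416
Perimeter = 3s ≈ 3·14.7416 ≈ 44.2248

Perimeter = 44.22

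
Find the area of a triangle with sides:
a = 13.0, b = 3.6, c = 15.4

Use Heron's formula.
s = (13.0 + 3.6 + 15.4)/2 = 32/2 = 16
s − a = 3, s − b = 12.4, s − c = 0.6
s(s−a)(s−b)(s−c) = 16·3·12.4·0.6 ≈ 357.12
Area = √357.12 ≈ 18.8976

Area = 18.9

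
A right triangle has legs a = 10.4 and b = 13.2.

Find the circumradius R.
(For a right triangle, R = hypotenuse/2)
Hypotenuse c = √(a² + b²) = √(108.16 + 174.24) = √282.4 ≈ 16.8048
R = c/2 ≈ 16.8048/2 ≈ 8.40238

R = 8.402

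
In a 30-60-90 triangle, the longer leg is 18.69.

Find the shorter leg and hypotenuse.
In a 30-60-90 triangle the sides are in ratio 1 : √3 : 2, so short leg = long leg/√3 and hypotenuse = 2·(short leg).
Short leg = 18.69/√3 ≈ 18.69/1.73205 ≈ 10.7907
Hypotenuse = 2·10.7907 ≈ 21.5814

Short leg = 10.79, Hypotenuse = 21.58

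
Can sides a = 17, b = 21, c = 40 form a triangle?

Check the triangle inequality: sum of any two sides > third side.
a + b vs c: 17 + 21 = 38 ≤ 40  ✗
a + c vs b: 17 + 40 = 57 > 21  ✓
b + c vs a: 21 + 40 = 61 > 17  ✓

No: 17 + 21 = 38 is not > 40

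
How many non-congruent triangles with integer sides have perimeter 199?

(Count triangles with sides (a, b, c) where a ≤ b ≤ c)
Let a ≤ b ≤ c with a + b + c = 199. The only binding inequality is a + b > c, i.e. 199 − c > c, so c < 199/2; and c ≥ 199/3 since c is the largest side.
So 67 ≤ c ≤ 99. For each c, b runs from ⌈(199 − c)/2⌉ up to c (then a = 199 − b − c satisfies 1 ≤ a ≤ b automatically), giving c − ⌈(199 − c)/2⌉ + 1 choices.
Summing over c: 2 + 3 + 5 + 6 + … + 48 + 50  (33 terms, c = 67, …, 99) = 850
Check (closed form: nearest integer to p²/48 for even p, (p+3)²/48 for odd p): (199+3)²/48 = 202²/48 = 40804/48 ≈ 850.08 → 850

850 triangles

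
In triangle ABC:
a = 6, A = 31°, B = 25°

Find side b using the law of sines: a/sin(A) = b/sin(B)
a/sin(A) = b/sin(B)  ⇒  b = a·sin(B)/sin(A) = 6·sin(25°)/sin(31°)
sin(25°) ≈ 0.422618, sin(31°) ≈ 0.515038
b ≈ 6·0.422618/0.515038 ≈ 2.53571/0.515038 ≈ 4.92334

b = 4.923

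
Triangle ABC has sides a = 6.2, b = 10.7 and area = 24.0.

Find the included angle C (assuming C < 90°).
Area = ½·a·b·sin(C)  ⇒  sin(C) = 2·Area/(a·b) = 2·24.0/(6.2·10.7) = 48/66.34 ≈ 0.723545
C = arcsin(0.723545) ≈ 46.348° (taking the acute solution since C < 90°)

C = 46.35°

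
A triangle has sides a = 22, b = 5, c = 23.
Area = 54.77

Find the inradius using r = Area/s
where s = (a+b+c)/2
s = (22 + 5 + 23)/2 = 50/2 = 25
r = Area/s = 54.77/25 ≈ 2.1908

r = 2.191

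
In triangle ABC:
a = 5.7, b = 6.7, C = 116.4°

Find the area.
Two sides and the included angle (SAS): A = ½·a·b·sin(C) = ½·5.7·6.7·sin(116.4°)
sin(116.4°) ≈ 0.895712
A ≈ ½·38.19·0.895712 = 19.095·0.895712 ≈ 17.1036

Area = 17.1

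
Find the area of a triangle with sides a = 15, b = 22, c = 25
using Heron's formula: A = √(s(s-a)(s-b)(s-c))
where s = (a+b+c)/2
s = (15 + 22 + 25)/2 = 62/2 = 31
s − a = 16, s − b = 9, s − c = 6
s(s−a)(s−b)(s−c) = 31·16·9·6 = 26784
Area = √26784 ≈ 163.658

s = 31.0, Area = 163.7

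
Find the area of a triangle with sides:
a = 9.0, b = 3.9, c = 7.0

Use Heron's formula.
s = (9.0 + 3.9 + 7.0)/2 = 19.9/2 = 9.95
s − a = 0.95, s − b = 6.05, s − c = 2.95
s(s−a)(s−b)(s−c) = 9.95·0.95·6.05·2.95 ≈ 168.703
Area = √168.703 ≈ 12.9886

Area = 12.99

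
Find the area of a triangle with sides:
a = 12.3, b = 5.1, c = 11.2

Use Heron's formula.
s = (12.3 + 5.1 + 11.2)/2 = 28.6/2 = 14.3
s − a = 2, s − b = 9.2, s − c = 3.1
s(s−a)(s−b)(s−c) = 14.3·2·9.2·3.1 ≈ 815.672
Area = √815.672 ≈ 28.56

Area = 28.56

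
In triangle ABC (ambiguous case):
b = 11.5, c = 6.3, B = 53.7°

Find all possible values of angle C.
b/sin(B) = c/sin(C)  ⇒  sin(C) = c·sin(B)/b = 6.3·sin(53.7°)/11.5
sin(53.7°) ≈ 0.805928
sin(C) ≈ 6.3·0.805928/11.5 ≈ 5.07735/11.5 ≈ 0.441509
Candidate 1: C₁ = arcsin(0.441509) ≈ 26.2002°  →  A = 180° − 53.7° − 26.2002° ≈ 100.1° > 0, valid
Candidate 2: C₂ = 180° − C₁ ≈ 153.8°  →  A = 180° − 53.7° − 153.8° ≈ -27.4998° ≤ 0, not a valid triangle

C = 26.2° (one solution)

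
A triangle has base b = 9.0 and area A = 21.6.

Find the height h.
A = ½·b·h  ⇒  h = 2A/b = 2·21.6/9.0 = 43.2/9.0 ≈ 4.8

h = 4.8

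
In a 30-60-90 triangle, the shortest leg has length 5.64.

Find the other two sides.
In a 30-60-90 triangle the sides are in ratio 1 : √3 : 2 (short leg : long leg : hypotenuse).
Long leg = 5.64·√3 ≈ 5.64·1.73205 ≈ 9.76877
Hypotenuse = 2·5.64 = 11.28

Long leg = 5.64√3 = 9.769, Hypotenuse = 11.28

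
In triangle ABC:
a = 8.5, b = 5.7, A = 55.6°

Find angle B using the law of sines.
a/sin(A) = b/sin(B)  ⇒  sin(B) = b·sin(A)/a = 5.7·sin(55.6°)/8.5
sin(55.6°) ≈ 0.825113
sin(B) ≈ 5.7·0.825113/8.5 ≈ 4.70315/8.5 ≈ 0.553311
B = arcsin(0.553311) ≈ 33.5945°
(Since b ≤ a we need B ≤ A, so the obtuse alternative 180° − 33.5945° ≈ 146.406° is rejected.)

B = 33.59°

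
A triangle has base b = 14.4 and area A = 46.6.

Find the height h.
A = ½·b·h  ⇒  h = 2A/b = 2·46.6/14.4 = 93.2/14.4 ≈ 6.47222

h = 6.472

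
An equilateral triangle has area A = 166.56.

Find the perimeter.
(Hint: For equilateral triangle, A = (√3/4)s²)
A = (√3/4)s²  ⇒  s² = 4A/√3 = 4·166.56/√3 = 666.24/1.73205 ≈ 384.654
s ≈ √384.654 ≈ 19.6126
Perimeter = 3s ≈ 3·19.6126 ≈ 58.8378

Perimeter = 58.84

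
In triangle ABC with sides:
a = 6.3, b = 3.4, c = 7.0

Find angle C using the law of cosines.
c² = a² + b² − 2ab·cos(C)  ⇒  cos(C) = (a² + b² − c²)/(2ab)
cos(C) = (6.3² + 3.4² − 7.0²)/(2·6.3·3.4) = (39.69 + 11.56 − 49)/42.84 = 2.25/42.84 ≈ 0.052521
C = arccos(0.052521) ≈ 86.9894°

C = 86.99°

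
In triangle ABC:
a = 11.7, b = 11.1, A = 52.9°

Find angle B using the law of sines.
a/sin(A) = b/sin(B)  ⇒  sin(B) = b·sin(A)/a = 11.1·sin(52.9°)/11.7
sin(52.9°) ≈ 0.797584
sin(B) ≈ 11.1·0.797584/11.7 ≈ 8.85318/11.7 ≈ 0.756682
B = arcsin(0.756682) ≈ 49.1726°
(Since b ≤ a we need B ≤ A, so the obtuse alternative 180° − 49.1726° ≈ 130.827° is rejected.)

B = 49.17°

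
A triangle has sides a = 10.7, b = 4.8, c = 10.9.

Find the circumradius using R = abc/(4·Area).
First find the area with Heron's formula.
s = (10.7 + 4.8 + 10.9)/2 = 13.2
Area = √(s(s−a)(s−b)(s−c)) = √(13.2·2.5·8.4·2.3) ≈ √637.56 ≈ 25.25
abc = 10.7·4.8·10.9 = 559.824
R = abc/(4·Area) ≈ 559.824/(4·25.25) = 559.824/101 ≈ 5.54282

R = 5.543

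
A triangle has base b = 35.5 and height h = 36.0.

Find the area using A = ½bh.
A = ½·b·h = ½·35.5·36.0 = ½·1278 = 639

Area = 639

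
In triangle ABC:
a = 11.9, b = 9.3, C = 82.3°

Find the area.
Two sides and the included angle (SAS): A = ½·a·b·sin(C) = ½·11.9·9.3·sin(82.3°)
sin(82.3°) ≈ 0.990983
A ≈ ½·110.67·0.990983 = 55.335·0.990983 ≈ 54.8361

Area = 54.84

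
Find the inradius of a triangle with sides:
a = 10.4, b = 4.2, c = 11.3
r = Area/s where s is the semi-perimeter.
s = (10.4 + 4.2 + 11.3)/2 = 25.9/2 = 12.95
Area = √(s(s−a)(s−b)(s−c)) = √(12.95·2.55·8.75·1.65) ≈ √476.762 ≈ 21.8349
r ≈ 21.8349/12.95 ≈ 1.68609

r = 1.686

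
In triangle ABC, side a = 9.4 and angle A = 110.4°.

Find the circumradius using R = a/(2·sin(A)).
R = a/(2·sin(A)) = 9.4/(2·sin(110.4°))
sin(110.4°) ≈ 0.937282
R ≈ 9.4/(2·0.937282) = 9.4/1.87456 ≈ 5.0145

R = 5.014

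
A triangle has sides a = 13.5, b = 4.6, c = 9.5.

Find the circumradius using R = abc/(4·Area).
First find the area with Heron's formula.
s = (13.5 + 4.6 + 9.5)/2 = 13.8
Area = √(s(s−a)(s−b)(s−c)) = √(13.8·0.3·9.2·4.3) ≈ √163.778 ≈ 12.7976
abc = 13.5·4.6·9.5 = 589.95
R = abc/(4·Area) ≈ 589.95/(4·12.7976) = 589.95/51.1904 ≈ 11.5246

R = 11.52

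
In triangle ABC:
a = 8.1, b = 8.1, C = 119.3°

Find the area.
Two sides and the included angle (SAS): A = ½·a·b·sin(C) = ½·8.1·8.1·sin(119.3°)
sin(119.3°) ≈ 0.872069
A ≈ ½·65.61·0.872069 = 32.805·0.872069 ≈ 28.6082

Area = 28.61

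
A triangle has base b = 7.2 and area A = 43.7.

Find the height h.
A = ½·b·h  ⇒  h = 2A/b = 2·43.7/7.2 = 87.4/7.2 ≈ 12.1389

h = 12.14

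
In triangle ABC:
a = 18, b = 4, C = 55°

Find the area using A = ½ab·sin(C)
A = ½·a·b·sin(C) = ½·18·4·sin(55°)
sin(55°) ≈ 0.819152
A ≈ ½·72·0.819152 = 36·0.819152 ≈ 29.4895

Area = 29.49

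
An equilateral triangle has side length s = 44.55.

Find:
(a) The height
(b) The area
(a) The height splits the triangle into two 30-60-90 halves: h = s·√3/2 = 44.55·1.73205/2 ≈ 77.1629/2 ≈ 38.5814
(b) Area = (√3/4)·s² = (√3/4)·44.55² = (√3/4)·1984.7025 ≈ 0.433013·1984.7025 ≈ 859.401

Height = 38.58, Area = 859.4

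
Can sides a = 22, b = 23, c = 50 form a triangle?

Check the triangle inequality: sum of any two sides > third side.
a + b vs c: 22 + 23 = 45 ≤ 50  ✗
a + c vs b: 22 + 50 = 72 > 23  ✓
b + c vs a: 23 + 50 = 73 > 22  ✓

No: 22 + 23 = 45 is not > 50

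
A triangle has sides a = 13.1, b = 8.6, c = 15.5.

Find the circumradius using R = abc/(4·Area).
First find the area with Heron's formula.
s = (13.1 + 8.6 + 15.5)/2 = 18.6
Area = √(s(s−a)(s−b)(s−c)) = √(18.6·5.5·10·3.1) ≈ √3171.3 ≈ 56.3143
abc = 13.1·8.6·15.5 = 1746.23
R = abc/(4·Area) ≈ 1746.23/(4·56.3143) = 1746.23/225.257 ≈ 7.75216

R = 7.752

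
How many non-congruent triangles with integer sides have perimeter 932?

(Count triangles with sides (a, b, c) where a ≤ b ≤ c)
Let a ≤ b ≤ c with a + b + c = 932. The only binding inequality is a + b > c, i.e. 932 − c > c, so c < 932/2; and c ≥ 932/3 since c is the largest side.
So 311 ≤ c ≤ 465. For each c, b runs from ⌈(932 − c)/2⌉ up to c (then a = 932 − b − c satisfies 1 ≤ a ≤ b automatically), giving c − ⌈(932 − c)/2⌉ + 1 choices.
Summing over c: 1 + 3 + 4 + 6 + … + 231 + 232  (155 terms, c = 311, …, 465) = 18096
Check (closed form: nearest integer to p²/48 for even p, (p+3)²/48 for odd p): 932²/48 = 868624/48 ≈ 18096.33 → 18096

18096 triangles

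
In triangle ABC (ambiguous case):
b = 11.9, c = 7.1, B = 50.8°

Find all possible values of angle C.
b/sin(B) = c/sin(C)  ⇒  sin(C) = c·sin(B)/b = 7.1·sin(50.8°)/11.9
sin(50.8°) ≈ 0.774944
sin(C) ≈ 7.1·0.774944/11.9 ≈ 5.50211/11.9 ≈ 0.462362
Candidate 1: C₁ = arcsin(0.462362) ≈ 27.5396°  →  A = 180° − 50.8° − 27.5396° ≈ 101.66° > 0, valid
Candidate 2: C₂ = 180° − C₁ ≈ 152.46°  →  A = 180° − 50.8° − 152.46° ≈ -23.2604° ≤ 0, not a valid triangle

C = 27.54° (one solution)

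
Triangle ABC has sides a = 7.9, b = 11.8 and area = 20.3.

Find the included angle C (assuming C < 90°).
Area = ½·a·b·sin(C)  ⇒  sin(C) = 2·Area/(a·b) = 2·20.3/(7.9·11.8) = 40.6/93.22 ≈ 0.435529
C = arcsin(0.435529) ≈ 25.819° (taking the acute solution since C < 90°)

C = 25.82°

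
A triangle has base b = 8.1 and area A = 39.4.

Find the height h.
A = ½·b·h  ⇒  h = 2A/b = 2·39.4/8.1 = 78.8/8.1 ≈ 9.7284

h = 9.728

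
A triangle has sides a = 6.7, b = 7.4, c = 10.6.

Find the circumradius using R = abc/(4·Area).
First find the area with Heron's formula.
s = (6.7 + 7.4 + 10.6)/2 = 12.35
Area = √(s(s−a)(s−b)(s−c)) = √(12.35·5.65·4.95·1.75) ≈ √604.448 ≈ 24.5855
abc = 6.7·7.4·10.6 = 525.548
R = abc/(4·Area) ≈ 525.548/(4·24.5855) = 525.548/98.3421 ≈ 5.34408

R = 5.344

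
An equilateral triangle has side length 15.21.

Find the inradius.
r = Area/s with s the semi-perimeter.
Area = (√3/4)·15.21² = (√3/4)·231.3441 ≈ 0.433013·231.3441 ≈ 100.175
s = 3·15.21/2 = 22.815
r ≈ 100.175/22.815 ≈ 4.39075
(Equivalently r = side/(2√3) = 15.21/3.4641 ≈ 4.39075.)

r = 4.391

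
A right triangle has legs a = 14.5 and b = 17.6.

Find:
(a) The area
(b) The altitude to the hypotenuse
(a) The legs are perpendicular, so Area = ½·a·b = ½·14.5·17.6 = ½·255.2 = 127.6
(b) Hypotenuse c = √(a² + b²) = √(210.25 + 309.76) = √520.01 ≈ 22.8037
    Area = ½·c·h_c  ⇒  h_c = 2·Area/c = 255.2/22.8037 ≈ 11.1912

Area = 127.6, h_c = 11.19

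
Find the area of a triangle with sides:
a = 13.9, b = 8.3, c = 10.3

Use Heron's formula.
s = (13.9 + 8.3 + 10.3)/2 = 32.5/2 = 16.25
s − a = 2.35, s − b = 7.95, s − c = 5.95
s(s−a)(s−b)(s−c) = 16.25·2.35·7.95·5.95 ≈ 1806.36
Area = √1806.36 ≈ 42.5013

Area = 42.5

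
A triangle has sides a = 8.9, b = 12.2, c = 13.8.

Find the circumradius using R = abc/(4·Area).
First find the area with Heron's formula.
s = (8.9 + 12.2 + 13.8)/2 = 17.45
Area = √(s(s−a)(s−b)(s−c)) = √(17.45·8.55·5.25·3.65) ≈ √2859 ≈ 53.4696
abc = 8.9·12.2·13.8 = 1498.404
R = abc/(4·Area) ≈ 1498.404/(4·53.4696) = 1498.404/213.878 ≈ 7.00587

R = 7.006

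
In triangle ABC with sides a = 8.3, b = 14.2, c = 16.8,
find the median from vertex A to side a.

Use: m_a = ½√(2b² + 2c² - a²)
m_a = ½√(2·14.2² + 2·16.8² − 8.3²) = ½√(2·201.64 + 2·282.24 − 68.89) = ½√(403.28 + 564.48 − 68.89) = ½√898.87
√898.87 ≈ 29.9812, so m_a ≈ 14.9906

m_a = 14.99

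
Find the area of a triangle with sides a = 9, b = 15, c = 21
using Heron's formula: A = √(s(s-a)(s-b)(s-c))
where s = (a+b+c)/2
s = (9 + 15 + 21)/2 = 45/2 = 22.5
s − a = 13.5, s − b = 7.5, s − c = 1.5
s(s−a)(s−b)(s−c) = 22.5·13.5·7.5·1.5 = 3417.1875
Area = √3417.1875 ≈ 58.4567

s = 22.5, Area = 58.46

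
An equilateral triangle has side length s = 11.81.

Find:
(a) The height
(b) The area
(a) The height splits the triangle into two 30-60-90 halves: h = s·√3/2 = 11.81·1.73205/2 ≈ 20.4555/2 ≈ 10.2278
(b) Area = (√3/4)·s² = (√3/4)·11.81² = (√3/4)·139.4761 ≈ 0.433013·139.4761 ≈ 60.3949

Height = 10.23, Area = 60.39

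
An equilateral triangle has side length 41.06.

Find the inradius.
r = Area/s with s the semi-perimeter.
Area = (√3/4)·41.06² = (√3/4)·1685.9236 ≈ 0.433013·1685.9236 ≈ 730.026
s = 3·41.06/2 = 61.59
r ≈ 730.026/61.59 ≈ 11.853
(Equivalently r = side/(2√3) = 41.06/3.4641 ≈ 11.853.)

r = 11.85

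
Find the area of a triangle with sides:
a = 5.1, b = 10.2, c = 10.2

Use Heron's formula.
s = (5.1 + 10.2 + 10.2)/2 = 25.5/2 = 12.75
s − a = 7.65, s − b = 2.55, s − c = 2.55
s(s−a)(s−b)(s−c) = 12.75·7.65·2.55·2.55 ≈ 634.238
Area = √634.238 ≈ 25.1841

Area = 25.18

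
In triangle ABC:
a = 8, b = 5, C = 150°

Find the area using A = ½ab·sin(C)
A = ½·a·b·sin(C) = ½·8·5·sin(150°)
sin(150°) ≈ 0.5
A ≈ ½·40·0.5 = 20·0.5 ≈ 10

Area = 10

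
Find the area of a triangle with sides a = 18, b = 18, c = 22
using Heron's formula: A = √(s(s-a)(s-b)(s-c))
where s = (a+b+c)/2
s = (18 + 18 + 22)/2 = 58/2 = 29
s − a = 11, s − b = 11, s − c = 7
s(s−a)(s−b)(s−c) = 29·11·11·7 = 24563
Area = √24563 ≈ 156.726

s = 29.0, Area = 156.7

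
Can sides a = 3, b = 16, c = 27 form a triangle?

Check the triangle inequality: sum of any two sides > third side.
a + b vs c: 3 + 16 = 19 ≤ 27  ✗
a + c vs b: 3 + 27 = 30 > 16  ✓
b + c vs a: 16 + 27 = 43 > 3  ✓

No: 3 + 16 = 19 is not > 27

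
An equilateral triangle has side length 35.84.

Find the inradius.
r = Area/s with s the semi-perimeter.
Area = (√3/4)·35.84² = (√3/4)·1284.5056 ≈ 0.433013·1284.5056 ≈ 556.207
s = 3·35.84/2 = 53.76
r ≈ 556.207/53.76 ≈ 10.3461
(Equivalently r = side/(2√3) = 35.84/3.4641 ≈ 10.3461.)

r = 10.35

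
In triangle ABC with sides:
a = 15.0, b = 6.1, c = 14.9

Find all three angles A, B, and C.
Law of cosines for each angle (a² = 225, b² = 37.21, c² = 222.01):
cos(A) = (b² + c² − a²)/(2bc) = (37.21 + 222.01 − 225)/(2·6.1·14.9) = 34.22/181.78 ≈ 0.18825  ⇒  A ≈ 79.1494°
cos(B) = (a² + c² − b²)/(2ac) = (225 + 222.01 − 37.21)/(2·15.0·14.9) = 409.8/447 ≈ 0.916779  ⇒  B ≈ 23.5404°
cos(C) = (a² + b² − c²)/(2ab) = (225 + 37.21 − 222.01)/(2·15.0·6.1) = 40.2/183 ≈ 0.219672  ⇒  C ≈ 77.3102°
Check: A + B + C ≈ 180°

A = 79.15°, B = 23.54°, C = 77.31°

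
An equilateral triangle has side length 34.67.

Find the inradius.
r = Area/s with s the semi-perimeter.
Area = (√3/4)·34.67² = (√3/4)·1202.0089 ≈ 0.433013·1202.0089 ≈ 520.485
s = 3·34.67/2 = 52.005
r ≈ 520.485/52.005 ≈ 10.0084
(Equivalently r = side/(2√3) = 34.67/3.4641 ≈ 10.0084.)

r = 10.01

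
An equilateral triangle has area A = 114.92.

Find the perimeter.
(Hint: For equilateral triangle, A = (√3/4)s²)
A = (√3/4)s²  ⇒  s² = 4A/√3 = 4·114.92/√3 = 459.68/1.73205 ≈ 265.396
s ≈ √265.396 ≈ 16.291
Perimeter = 3s ≈ 3·16.291 ≈ 48.873

Perimeter = 48.87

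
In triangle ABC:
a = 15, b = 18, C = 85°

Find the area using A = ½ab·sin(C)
A = ½·a·b·sin(C) = ½·15·18·sin(85°)
sin(85°) ≈ 0.996195
A ≈ ½·270·0.996195 = 135·0.996195 ≈ 134.486

Area = 134.5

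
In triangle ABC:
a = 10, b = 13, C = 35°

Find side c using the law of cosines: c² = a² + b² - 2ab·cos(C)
c² = 10² + 13² − 2·10·13·cos(35°)
cos(35°) ≈ 0.819152
c² ≈ 100 + 169 − 260·(0.819152) ≈ 269 − 212.98 ≈ 56.0205
c ≈ √56.0205 ≈ 7.48468

c = 7.485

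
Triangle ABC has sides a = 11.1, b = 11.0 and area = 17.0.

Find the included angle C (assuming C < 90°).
Area = ½·a·b·sin(C)  ⇒  sin(C) = 2·Area/(a·b) = 2·17.0/(11.1·11.0) = 34/122.1 ≈ 0.27846
C = arcsin(0.27846) ≈ 16.1683° (taking the acute solution since C < 90°)

C = 16.17°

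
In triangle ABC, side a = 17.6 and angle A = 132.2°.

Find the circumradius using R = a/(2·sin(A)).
R = a/(2·sin(A)) = 17.6/(2·sin(132.2°))
sin(132.2°) ≈ 0.740805
R ≈ 17.6/(2·0.740805) = 17.6/1.48161 ≈ 11.879

R = 11.88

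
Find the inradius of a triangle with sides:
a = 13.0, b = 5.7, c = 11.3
r = Area/s where s is the semi-perimeter.
s = (13.0 + 5.7 + 11.3)/2 = 30/2 = 15
Area = √(s(s−a)(s−b)(s−c)) = √(15·2·9.3·3.7) ≈ √1032.3 ≈ 32.1294
r ≈ 32.1294/15 ≈ 2.14196

r = 2.142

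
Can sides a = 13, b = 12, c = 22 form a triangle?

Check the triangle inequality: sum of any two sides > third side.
a + b vs c: 13 + 12 = 25 > 22  ✓
a + c vs b: 13 + 22 = 35 > 12  ✓
b + c vs a: 12 + 22 = 34 > 13  ✓

Yes, triangle inequality satisfied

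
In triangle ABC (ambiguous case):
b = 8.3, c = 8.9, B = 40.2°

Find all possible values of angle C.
b/sin(B) = c/sin(C)  ⇒  sin(C) = c·sin(B)/b = 8.9·sin(40.2°)/8.3
sin(40.2°) ≈ 0.645458
sin(C) ≈ 8.9·0.645458/8.3 ≈ 5.74457/8.3 ≈ 0.692117
Candidate 1: C₁ = arcsin(0.692117) ≈ 43.7979°  →  A = 180° − 40.2° − 43.7979° ≈ 96.0021° > 0, valid
Candidate 2: C₂ = 180° − C₁ ≈ 136.202°  →  A = 180° − 40.2° − 136.202° ≈ 3.59794° > 0, valid

C = 43.8° or C = 136.2° (two solutions)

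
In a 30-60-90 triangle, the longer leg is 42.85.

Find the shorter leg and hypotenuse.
In a 30-60-90 triangle the sides are in ratio 1 : √3 : 2, so short leg = long leg/√3 and hypotenuse = 2·(short leg).
Short leg = 42.85/√3 ≈ 42.85/1.73205 ≈ 24.7395
Hypotenuse = 2·24.7395 ≈ 49.4789

Short leg = 24.74, Hypotenuse = 49.48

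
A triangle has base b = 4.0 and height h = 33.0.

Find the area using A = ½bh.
A = ½·b·h = ½·4.0·33.0 = ½·132 = 66

Area = 66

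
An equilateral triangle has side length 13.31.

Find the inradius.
r = Area/s with s the semi-perimeter.
Area = (√3/4)·13.31² = (√3/4)·177.1561 ≈ 0.433013·177.1561 ≈ 76.7108
s = 3·13.31/2 = 19.965
r ≈ 76.7108/19.965 ≈ 3.84227
(Equivalently r = side/(2√3) = 13.31/3.4641 ≈ 3.84227.)

r = 3.842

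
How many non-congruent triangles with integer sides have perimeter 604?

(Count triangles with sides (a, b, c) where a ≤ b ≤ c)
Let a ≤ b ≤ c with a + b + c = 604. The only binding inequality is a + b > c, i.e. 604 − c > c, so c < 604/2; and c ≥ 604/3 since c is the largest side.
So 202 ≤ c ≤ 301. For each c, b runs from ⌈(604 − c)/2⌉ up to c (then a = 604 − b − c satisfies 1 ≤ a ≤ b automatically), giving c − ⌈(604 − c)/2⌉ + 1 choices.
Summing over c: 2 + 3 + 5 + 6 + … + 149 + 150  (100 terms, c = 202, …, 301) = 7600
Check (closed form: nearest integer to p²/48 for even p, (p+3)²/48 for odd p): 604²/48 = 364816/48 ≈ 7600.33 → 7600

7600 triangles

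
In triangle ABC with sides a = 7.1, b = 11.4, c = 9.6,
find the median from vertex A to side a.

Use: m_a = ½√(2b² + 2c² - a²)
m_a = ½√(2·11.4² + 2·9.6² − 7.1²) = ½√(2·129.96 + 2·92.16 − 50.41) = ½√(259.92 + 184.32 − 50.41) = ½√393.83
√393.83 ≈ 19.8452, so m_a ≈ 9.92258

m_a = 9.923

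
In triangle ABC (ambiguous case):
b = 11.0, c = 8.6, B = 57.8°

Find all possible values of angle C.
b/sin(B) = c/sin(C)  ⇒  sin(C) = c·sin(B)/b = 8.6·sin(57.8°)/11.0
sin(57.8°) ≈ 0.846193
sin(C) ≈ 8.6·0.846193/11.0 ≈ 7.27726/11.0 ≈ 0.661569
Candidate 1: C₁ = arcsin(0.661569) ≈ 41.4197°  →  A = 180° − 57.8° − 41.4197° ≈ 80.7803° > 0, valid
Candidate 2: C₂ = 180° − C₁ ≈ 138.58°  →  A = 180° − 57.8° − 138.58° ≈ -16.3803° ≤ 0, not a valid triangle

C = 41.42° (one solution)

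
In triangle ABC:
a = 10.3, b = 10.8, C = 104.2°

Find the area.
Two sides and the included angle (SAS): A = ½·a·b·sin(C) = ½·10.3·10.8·sin(104.2°)
sin(104.2°) ≈ 0.969445
A ≈ ½·111.24·0.969445 = 55.62·0.969445 ≈ 53.9206

Area = 53.92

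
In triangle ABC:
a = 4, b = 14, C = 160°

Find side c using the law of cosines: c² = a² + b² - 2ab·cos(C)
c² = 4² + 14² − 2·4·14·cos(160°)
cos(160°) ≈ -0.939693
c² ≈ 16 + 196 − 112·(-0.939693) ≈ 212 + 105.246 ≈ 317.246
c ≈ √317.246 ≈ 17.8114

c = 17.81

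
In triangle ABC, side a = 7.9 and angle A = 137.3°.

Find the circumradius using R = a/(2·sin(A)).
R = a/(2·sin(A)) = 7.9/(2·sin(137.3°))
sin(137.3°) ≈ 0.67816
R ≈ 7.9/(2·0.67816) = 7.9/1.35632 ≈ 5.82459

R = 5.825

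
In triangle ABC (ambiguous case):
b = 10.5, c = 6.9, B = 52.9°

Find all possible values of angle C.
b/sin(B) = c/sin(C)  ⇒  sin(C) = c·sin(B)/b = 6.9·sin(52.9°)/10.5
sin(52.9°) ≈ 0.797584
sin(C) ≈ 6.9·0.797584/10.5 ≈ 5.50333/10.5 ≈ 0.524127
Candidate 1: C₁ = arcsin(0.524127) ≈ 31.6095°  →  A = 180° − 52.9° − 31.6095° ≈ 95.4905° > 0, valid
Candidate 2: C₂ = 180° − C₁ ≈ 148.391°  →  A = 180° − 52.9° − 148.391° ≈ -21.2905° ≤ 0, not a valid triangle

C = 31.61° (one solution)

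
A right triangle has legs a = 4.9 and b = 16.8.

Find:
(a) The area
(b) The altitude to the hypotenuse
(a) The legs are perpendicular, so Area = ½·a·b = ½·4.9·16.8 = ½·82.32 = 41.16
(b) Hypotenuse c = √(a² + b²) = √(24.01 + 282.24) = √306.25 ≈ 17.5
    Area = ½·c·h_c  ⇒  h_c = 2·Area/c = 82.32/17.5 ≈ 4.704

Area = 41.16, h_c = 4.704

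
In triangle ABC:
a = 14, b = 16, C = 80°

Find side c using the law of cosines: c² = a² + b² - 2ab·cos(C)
c² = 14² + 16² − 2·14·16·cos(80°)
cos(80°) ≈ 0.173648
c² ≈ 196 + 256 − 448·(0.173648) ≈ 452 − 77.7944 ≈ 374.206
c ≈ √374.206 ≈ 19.3444

c = 19.34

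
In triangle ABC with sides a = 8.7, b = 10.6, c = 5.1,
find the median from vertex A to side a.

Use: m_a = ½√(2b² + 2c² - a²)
m_a = ½√(2·10.6² + 2·5.1² − 8.7²) = ½√(2·112.36 + 2·26.01 − 75.69) = ½√(224.72 + 52.02 − 75.69) = ½√201.05
√201.05 ≈ 14.1792, so m_a ≈ 7.08961

m_a = 7.09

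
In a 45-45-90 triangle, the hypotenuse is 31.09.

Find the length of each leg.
In a 45-45-90 triangle hypotenuse = leg·√2, so leg = hypotenuse/√2.
Leg = 31.09/√2 ≈ 31.09/1.41421 ≈ 21.9839

Each leg = 21.98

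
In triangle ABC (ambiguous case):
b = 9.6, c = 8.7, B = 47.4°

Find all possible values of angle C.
b/sin(B) = c/sin(C)  ⇒  sin(C) = c·sin(B)/b = 8.7·sin(47.4°)/9.6
sin(47.4°) ≈ 0.736097
sin(C) ≈ 8.7·0.736097/9.6 ≈ 6.40404/9.6 ≈ 0.667088
Candidate 1: C₁ = arcsin(0.667088) ≈ 41.8427°  →  A = 180° − 47.4° − 41.8427° ≈ 90.7573° > 0, valid
Candidate 2: C₂ = 180° − C₁ ≈ 138.157°  →  A = 180° − 47.4° − 138.157° ≈ -5.5573° ≤ 0, not a valid triangle

C = 41.84° (one solution)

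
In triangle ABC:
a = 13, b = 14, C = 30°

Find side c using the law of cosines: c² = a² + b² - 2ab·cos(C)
c² = 13² + 14² − 2·13·14·cos(30°)
cos(30°) ≈ 0.866025
c² ≈ 169 + 196 − 364·(0.866025) ≈ 365 − 315.233 ≈ 49.7668
c ≈ √49.7668 ≈ 7.05456

c = 7.055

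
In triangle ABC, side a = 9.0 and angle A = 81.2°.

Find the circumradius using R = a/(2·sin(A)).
R = a/(2·sin(A)) = 9.0/(2·sin(81.2°))
sin(81.2°) ≈ 0.988228
R ≈ 9.0/(2·0.988228) = 9.0/1.97646 ≈ 4.5536

R = 4.554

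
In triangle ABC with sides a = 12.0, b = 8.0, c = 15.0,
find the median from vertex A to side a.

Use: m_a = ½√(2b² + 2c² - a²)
m_a = ½√(2·8.0² + 2·15.0² − 12.0²) = ½√(2·64 + 2·225 − 144) = ½√(128 + 450 − 144) = ½√434
√434 ≈ 20.8327, so m_a ≈ 10.4163

m_a = 10.42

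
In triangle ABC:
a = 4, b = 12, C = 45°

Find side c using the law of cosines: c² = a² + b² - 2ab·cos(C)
c² = 4² + 12² − 2·4·12·cos(45°)
cos(45°) ≈ 0.707107
c² ≈ 16 + 144 − 96·(0.707107) ≈ 160 − 67.8823 ≈ 92.1177
c ≈ √92.1177 ≈ 9.5978

c = 9.598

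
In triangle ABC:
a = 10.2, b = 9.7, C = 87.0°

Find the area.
Two sides and the included angle (SAS): A = ½·a·b·sin(C) = ½·10.2·9.7·sin(87.0°)
sin(87.0°) ≈ 0.99863
A ≈ ½·98.94·0.99863 = 49.47·0.99863 ≈ 49.4022

Area = 49.4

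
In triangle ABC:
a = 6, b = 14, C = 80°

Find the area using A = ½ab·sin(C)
A = ½·a·b·sin(C) = ½·6·14·sin(80°)
sin(80°) ≈ 0.984808
A ≈ ½·84·0.984808 = 42·0.984808 ≈ 41.3619

Area = 41.36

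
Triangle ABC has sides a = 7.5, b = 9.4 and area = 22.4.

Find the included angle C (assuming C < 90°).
Area = ½·a·b·sin(C)  ⇒  sin(C) = 2·Area/(a·b) = 2·22.4/(7.5·9.4) = 44.8/70.5 ≈ 0.635461
C = arcsin(0.635461) ≈ 39.4542° (taking the acute solution since C < 90°)

C = 39.45°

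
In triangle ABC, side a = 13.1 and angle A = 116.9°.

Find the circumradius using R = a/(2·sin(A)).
R = a/(2·sin(A)) = 13.1/(2·sin(116.9°))
sin(116.9°) ≈ 0.891798
R ≈ 13.1/(2·0.891798) = 13.1/1.7836 ≈ 7.34472

R = 7.345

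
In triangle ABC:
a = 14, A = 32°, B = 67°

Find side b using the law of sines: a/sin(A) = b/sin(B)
a/sin(A) = b/sin(B)  ⇒  b = a·sin(B)/sin(A) = 14·sin(67°)/sin(32°)
sin(67°) ≈ 0.920505, sin(32°) ≈ 0.529919
b ≈ 14·0.920505/0.529919 ≈ 12.8871/0.529919 ≈ 24.3189

b = 24.32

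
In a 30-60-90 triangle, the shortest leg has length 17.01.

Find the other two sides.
In a 30-60-90 triangle the sides are in ratio 1 : √3 : 2 (short leg : long leg : hypotenuse).
Long leg = 17.01·√3 ≈ 17.01·1.73205 ≈ 29.4622
Hypotenuse = 2·17.01 = 34.02

Long leg = 17.01√3 = 29.46, Hypotenuse = 34.02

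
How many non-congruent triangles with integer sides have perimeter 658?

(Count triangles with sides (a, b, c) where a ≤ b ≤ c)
Let a ≤ b ≤ c with a + b + c = 658. The only binding inequality is a + b > c, i.e. 658 − c > c, so c < 658/2; and c ≥ 658/3 since c is the largest side.
So 220 ≤ c ≤ 328. For each c, b runs from ⌈(658 − c)/2⌉ up to c (then a = 658 − b − c satisfies 1 ≤ a ≤ b automatically), giving c − ⌈(658 − c)/2⌉ + 1 choices.
Summing over c: 2 + 3 + 5 + 6 + … + 162 + 164  (109 terms, c = 220, …, 328) = 9020
Check (closed form: nearest integer to p²/48 for even p, (p+3)²/48 for odd p): 658²/48 = 432964/48 ≈ 9020.08 → 9020

9020 triangles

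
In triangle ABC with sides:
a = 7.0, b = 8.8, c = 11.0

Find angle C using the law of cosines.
c² = a² + b² − 2ab·cos(C)  ⇒  cos(C) = (a² + b² − c²)/(2ab)
cos(C) = (7.0² + 8.8² − 11.0²)/(2·7.0·8.8) = (49 + 77.44 − 121)/123.2 = 5.44/123.2 ≈ 0.0441558
C = arccos(0.0441558) ≈ 87.4692°

C = 87.47°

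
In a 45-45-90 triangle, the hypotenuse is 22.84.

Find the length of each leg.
In a 45-45-90 triangle hypotenuse = leg·√2, so leg = hypotenuse/√2.
Leg = 22.84/√2 ≈ 22.84/1.41421 ≈ 16.1503

Each leg = 16.15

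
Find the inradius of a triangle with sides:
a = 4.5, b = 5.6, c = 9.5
r = Area/s where s is the semi-perimeter.
s = (4.5 + 5.6 + 9.5)/2 = 19.6/2 = 9.8
Area = √(s(s−a)(s−b)(s−c)) = √(9.8·5.3·4.2·0.3) ≈ √65.4444 ≈ 8.08977
r ≈ 8.08977/9.8 ≈ 0.825487

r = 0.8255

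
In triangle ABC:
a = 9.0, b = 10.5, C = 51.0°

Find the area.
Two sides and the included angle (SAS): A = ½·a·b·sin(C) = ½·9.0·10.5·sin(51.0°)
sin(51.0°) ≈ 0.777146
A ≈ ½·94.5·0.777146 = 47.25·0.777146 ≈ 36.7201

Area = 36.72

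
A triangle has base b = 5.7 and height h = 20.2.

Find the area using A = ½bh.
A = ½·b·h = ½·5.7·20.2 = ½·115.14 = 57.57

Area = 57.57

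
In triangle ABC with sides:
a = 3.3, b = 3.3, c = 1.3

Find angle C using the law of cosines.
c² = a² + b² − 2ab·cos(C)  ⇒  cos(C) = (a² + b² − c²)/(2ab)
cos(C) = (3.3² + 3.3² − 1.3²)/(2·3.3·3.3) = (10.89 + 10.89 − 1.69)/21.78 = 20.09/21.78 ≈ 0.922406
C = arccos(0.922406) ≈ 22.7196°

C = 22.72°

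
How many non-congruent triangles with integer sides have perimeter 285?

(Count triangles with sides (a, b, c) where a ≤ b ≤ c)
Let a ≤ b ≤ c with a + b + c = 285. The only binding inequality is a + b > c, i.e. 285 − c > c, so c < 285/2; and c ≥ 285/3 since c is the largest side.
So 95 ≤ c ≤ 142. For each c, b runs from ⌈(285 − c)/2⌉ up to c (then a = 285 − b − c satisfies 1 ≤ a ≤ b automatically), giving c − ⌈(285 − c)/2⌉ + 1 choices.
Summing over c: 1 + 2 + 4 + 5 + … + 70 + 71  (48 terms, c = 95, …, 142) = 1728
Check (closed form: nearest integer to p²/48 for even p, (p+3)²/48 for odd p): (285+3)²/48 = 288²/48 = 82944/48 ≈ 1728.00 → 1728

1728 triangles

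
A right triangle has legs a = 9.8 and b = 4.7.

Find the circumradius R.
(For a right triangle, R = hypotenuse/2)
Hypotenuse c = √(a² + b²) = √(96.04 + 22.09) = √118.13 ≈ 10.8688
R = c/2 ≈ 10.8688/2 ≈ 5.43438

R = 5.434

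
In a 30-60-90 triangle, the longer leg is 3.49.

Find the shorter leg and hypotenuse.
In a 30-60-90 triangle the sides are in ratio 1 : √3 : 2, so short leg = long leg/√3 and hypotenuse = 2·(short leg).
Short leg = 3.49/√3 ≈ 3.49/1.73205 ≈ 2.01495
Hypotenuse = 2·2.01495 ≈ 4.0299

Short leg = 2.015, Hypotenuse = 4.03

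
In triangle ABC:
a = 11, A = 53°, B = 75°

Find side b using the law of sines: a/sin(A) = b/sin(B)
a/sin(A) = b/sin(B)  ⇒  b = a·sin(B)/sin(A) = 11·sin(75°)/sin(53°)
sin(75°) ≈ 0.965926, sin(53°) ≈ 0.798636
b ≈ 11·0.965926/0.798636 ≈ 10.6252/0.798636 ≈ 13.3042

b = 13.3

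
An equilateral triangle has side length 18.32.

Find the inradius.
r = Area/s with s the semi-perimeter.
Area = (√3/4)·18.32² = (√3/4)·335.6224 ≈ 0.433013·335.6224 ≈ 145.329
s = 3·18.32/2 = 27.48
r ≈ 145.329/27.48 ≈ 5.28853
(Equivalently r = side/(2√3) = 18.32/3.4641 ≈ 5.28853.)

r = 5.289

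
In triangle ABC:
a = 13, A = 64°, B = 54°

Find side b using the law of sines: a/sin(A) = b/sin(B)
a/sin(A) = b/sin(B)  ⇒  b = a·sin(B)/sin(A) = 13·sin(54°)/sin(64°)
sin(54°) ≈ 0.809017, sin(64°) ≈ 0.898794
b ≈ 13·0.809017/0.898794 ≈ 10.5172/0.898794 ≈ 11.7015

b = 11.7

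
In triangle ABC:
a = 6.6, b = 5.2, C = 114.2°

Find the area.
Two sides and the included angle (SAS): A = ½·a·b·sin(C) = ½·6.6·5.2·sin(114.2°)
sin(114.2°) ≈ 0.91212
A ≈ ½·34.32·0.91212 = 17.16·0.91212 ≈ 15.652

Area = 15.65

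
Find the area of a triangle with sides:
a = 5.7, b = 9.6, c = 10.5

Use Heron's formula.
s = (5.7 + 9.6 + 10.5)/2 = 25.8/2 = 12.9
s − a = 7.2, s − b = 3.3, s − c = 2.4
s(s−a)(s−b)(s−c) = 12.9·7.2·3.3·2.4 ≈ 735.61
Area = √735.61 ≈ 27.1221

Area = 27.12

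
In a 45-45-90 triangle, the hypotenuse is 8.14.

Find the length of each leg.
In a 45-45-90 triangle hypotenuse = leg·√2, so leg = hypotenuse/√2.
Leg = 8.14/√2 ≈ 8.14/1.41421 ≈ 5.75585

Each leg = 5.756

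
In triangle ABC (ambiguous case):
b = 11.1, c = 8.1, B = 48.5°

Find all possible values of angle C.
b/sin(B) = c/sin(C)  ⇒  sin(C) = c·sin(B)/b = 8.1·sin(48.5°)/11.1
sin(48.5°) ≈ 0.748956
sin(C) ≈ 8.1·0.748956/11.1 ≈ 6.06654/11.1 ≈ 0.546535
Candidate 1: C₁ = arcsin(0.546535) ≈ 33.1296°  →  A = 180° − 48.5° − 33.1296° ≈ 98.3704° > 0, valid
Candidate 2: C₂ = 180° − C₁ ≈ 146.87°  →  A = 180° − 48.5° − 146.87° ≈ -15.3704° ≤ 0, not a valid triangle

C = 33.13° (one solution)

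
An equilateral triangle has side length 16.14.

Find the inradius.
r = Area/s with s the semi-perimeter.
Area = (√3/4)·16.14² = (√3/4)·260.4996 ≈ 0.433013·260.4996 ≈ 112.8
s = 3·16.14/2 = 24.21
r ≈ 112.8/24.21 ≈ 4.65922
(Equivalently r = side/(2√3) = 16.14/3.4641 ≈ 4.65922.)

r = 4.659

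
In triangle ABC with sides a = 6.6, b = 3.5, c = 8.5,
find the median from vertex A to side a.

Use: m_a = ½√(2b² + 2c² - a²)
m_a = ½√(2·3.5² + 2·8.5² − 6.6²) = ½√(2·12.25 + 2·72.25 − 43.56) = ½√(24.5 + 144.5 − 43.56) = ½√125.44
√125.44 ≈ 11.2, so m_a ≈ 5.6

m_a = 5.6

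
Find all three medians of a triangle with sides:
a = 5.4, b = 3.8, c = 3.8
Median formula: m_a = ½√(2b² + 2c² − a²) (and cyclically). a² = 29.16, b² = 14.44, c² = 14.44.
m_a = ½√(2·14.44 + 2·14.44 − 29.16) = ½√28.6 ≈ ½·5.3479 ≈ 2.67395
m_b = ½√(2·29.16 + 2·14.44 − 14.44) = ½√72.76 ≈ ½·8.52995 ≈ 4.26497
m_c = ½√(2·29.16 + 2·14.44 − 14.44) = ½√72.76 ≈ ½·8.52995 ≈ 4.26497

m_a = 2.674, m_b = 4.265, m_c = 4.265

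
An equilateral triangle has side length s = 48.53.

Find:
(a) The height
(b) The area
(a) The height splits the triangle into two 30-60-90 halves: h = s·√3/2 = 48.53·1.73205/2 ≈ 84.0564/2 ≈ 42.0282
(b) Area = (√3/4)·s² = (√3/4)·48.53² = (√3/4)·2355.1609 ≈ 0.433013·2355.1609 ≈ 1019.81

Height = 42.03, Area = 1020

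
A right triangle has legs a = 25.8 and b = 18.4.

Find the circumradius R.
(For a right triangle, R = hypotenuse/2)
Hypotenuse c = √(a² + b²) = √(665.64 + 338.56) = √1004.2 ≈ 31.6891
R = c/2 ≈ 31.6891/2 ≈ 15.8446

R = 15.84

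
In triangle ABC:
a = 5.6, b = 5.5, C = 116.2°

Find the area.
Two sides and the included angle (SAS): A = ½·a·b·sin(C) = ½·5.6·5.5·sin(116.2°)
sin(116.2°) ≈ 0.897258
A ≈ ½·30.8·0.897258 = 15.4·0.897258 ≈ 13.8178

Area = 13.82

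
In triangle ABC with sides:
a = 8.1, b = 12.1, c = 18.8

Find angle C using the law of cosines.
c² = a² + b² − 2ab·cos(C)  ⇒  cos(C) = (a² + b² − c²)/(2ab)
cos(C) = (8.1² + 12.1² − 18.8²)/(2·8.1·12.1) = (65.61 + 146.41 − 353.44)/196.02 = -141.42/196.02 ≈ -0.721457
C = arccos(-0.721457) ≈ 136.175°

C = 136.2°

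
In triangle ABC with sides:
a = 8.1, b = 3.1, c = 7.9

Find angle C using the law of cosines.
c² = a² + b² − 2ab·cos(C)  ⇒  cos(C) = (a² + b² − c²)/(2ab)
cos(C) = (8.1² + 3.1² − 7.9²)/(2·8.1·3.1) = (65.61 + 9.61 − 62.41)/50.22 = 12.81/50.22 ≈ 0.255078
C = arccos(0.255078) ≈ 75.2218°

C = 75.22°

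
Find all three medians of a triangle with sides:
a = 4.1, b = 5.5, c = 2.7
Median formula: m_a = ½√(2b² + 2c² − a²) (and cyclically). a² = 16.81, b² = 30.25, c² = 7.29.
m_a = ½√(2·30.25 + 2·7.29 − 16.81) = ½√58.27 ≈ ½·7.63348 ≈ 3.81674
m_b = ½√(2·16.81 + 2·7.29 − 30.25) = ½√17.95 ≈ ½·4.23674 ≈ 2.11837
m_c = ½√(2·16.81 + 2·30.25 − 7.29) = ½√86.83 ≈ ½·9.31826 ≈ 4.65913

m_a = 3.817, m_b = 2.118, m_c = 4.659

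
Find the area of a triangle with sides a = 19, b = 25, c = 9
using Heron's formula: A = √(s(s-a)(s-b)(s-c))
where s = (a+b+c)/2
s = (19 + 25 + 9)/2 = 53/2 = 26.5
s − a = 7.5, s − b = 1.5, s − c = 17.5
s(s−a)(s−b)(s−c) = 26.5·7.5·1.5·17.5 = 5217.1875
Area = √5217.1875 ≈ 72.2301

s = 26.5, Area = 72.23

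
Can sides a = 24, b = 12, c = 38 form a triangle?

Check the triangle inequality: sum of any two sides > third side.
a + b vs c: 24 + 12 = 36 ≤ 38  ✗
a + c vs b: 24 + 38 = 62 > 12  ✓
b + c vs a: 12 + 38 = 50 > 24  ✓

No: 24 + 12 = 36 is not > 38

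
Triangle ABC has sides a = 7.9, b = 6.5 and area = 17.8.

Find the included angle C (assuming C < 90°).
Area = ½·a·b·sin(C)  ⇒  sin(C) = 2·Area/(a·b) = 2·17.8/(7.9·6.5) = 35.6/51.35 ≈ 0.693281
C = arcsin(0.693281) ≈ 43.8904° (taking the acute solution since C < 90°)

C = 43.89°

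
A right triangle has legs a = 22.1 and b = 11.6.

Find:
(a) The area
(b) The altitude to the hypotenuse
(a) The legs are perpendicular, so Area = ½·a·b = ½·22.1·11.6 = ½·256.36 = 128.18
(b) Hypotenuse c = √(a² + b²) = √(488.41 + 134.56) = √622.97 ≈ 24.9594
    Area = ½·c·h_c  ⇒  h_c = 2·Area/c = 256.36/24.9594 ≈ 10.2711

Area = 128.18, h_c = 10.27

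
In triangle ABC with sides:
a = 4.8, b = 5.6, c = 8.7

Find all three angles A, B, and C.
Law of cosines for each angle (a² = 23.04, b² = 31.36, c² = 75.69):
cos(A) = (b² + c² − a²)/(2bc) = (31.36 + 75.69 − 23.04)/(2·5.6·8.7) = 84.01/97.44 ≈ 0.862172  ⇒  A ≈ 30.4387°
cos(B) = (a² + c² − b²)/(2ac) = (23.04 + 75.69 − 31.36)/(2·4.8·8.7) = 67.37/83.52 ≈ 0.806633  ⇒  B ≈ 36.2317°
cos(C) = (a² + b² − c²)/(2ab) = (23.04 + 31.36 − 75.69)/(2·4.8·5.6) = -21.29/53.76 ≈ -0.396019  ⇒  C ≈ 113.33°
Check: A + B + C ≈ 180°

A = 30.44°, B = 36.23°, C = 113.3°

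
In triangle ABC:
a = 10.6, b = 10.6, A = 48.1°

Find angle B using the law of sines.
a/sin(A) = b/sin(B)  ⇒  sin(B) = b·sin(A)/a = 10.6·sin(48.1°)/10.6
sin(48.1°) ≈ 0.744312
sin(B) ≈ 10.6·0.744312/10.6 ≈ 7.8897/10.6 ≈ 0.744312
B = arcsin(0.744312) ≈ 48.1°
(Since b ≤ a we need B ≤ A, so the obtuse alternative 180° − 48.1° ≈ 131.9° is rejected.)

B = 48.1°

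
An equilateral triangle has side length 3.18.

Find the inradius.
r = Area/s with s the semi-perimeter.
Area = (√3/4)·3.18² = (√3/4)·10.1124 ≈ 0.433013·10.1124 ≈ 4.3788
s = 3·3.18/2 = 4.77
r ≈ 4.3788/4.77 ≈ 0.917987
(Equivalently r = side/(2√3) = 3.18/3.4641 ≈ 0.917987.)

r = 0.918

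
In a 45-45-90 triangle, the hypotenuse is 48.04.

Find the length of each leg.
In a 45-45-90 triangle hypotenuse = leg·√2, so leg = hypotenuse/√2.
Leg = 48.04/√2 ≈ 48.04/1.41421 ≈ 33.9694

Each leg = 33.97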